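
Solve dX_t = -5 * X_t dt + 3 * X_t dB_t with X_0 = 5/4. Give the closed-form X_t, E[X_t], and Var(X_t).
X_t = 5/4 * exp((-19/2) t + (3) B_t); E[X_t] = 5*exp(-5*t)/4; Var(X_t) = (25*exp(9*t) - 25)*exp(-10*t)/16

For GBM dX = mu X dt + sigma X dB with X_0 = x_0, apply Itô to Y = log X: dY = (mu - sigma^2/2) dt + sigma dB, so Y_t = log(x_0) + (mu - sigma^2/2) t + sigma B_t and hence X_t = x_0 * exp((mu - sigma^2/2) t + sigma B_t).
With mu = -5, sigma = 3, x_0 = 5/4, this gives:
  X_t = 5/4 * exp((-19/2) * t + (3) * B_t).
Since sigma*B_t ~ Normal(0, sigma^2 t), E[exp(sigma*B_t)] = exp(sigma^2 t / 2); so E[X_t] = x_0 * exp((mu - sigma^2/2) t) * exp(sigma^2 t / 2) = x_0 * exp(mu t) = 5*exp(-5*t)/4.
Var(X_t) = E[X_t^2] - (E[X_t])^2 = x_0^2 * exp(2 mu t) * (exp(sigma^2 t) - 1) = (25*exp(9*t) - 25)*exp(-10*t)/16.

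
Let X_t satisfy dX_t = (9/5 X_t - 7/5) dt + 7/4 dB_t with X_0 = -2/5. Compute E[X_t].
E[X_t] = 7/9 - 53*exp(9*t/5)/45

Taking expectations and using E[dB_t] = 0, the mean m(t) = E[X_t] satisfies the ODE m'(t) = a m(t) + b with m(0) = x_0. With a = 9/5, b = -7/5, x_0 = -2/5, the solution is
  m(t) = x_0 * exp(a t) + (b/a) * (exp(a t) - 1)
       = (-2/5) * exp((9/5) t) + ((-7/5)/(9/5)) * (exp((9/5) t) - 1)
       = 7/9 - 53*exp(9*t/5)/45.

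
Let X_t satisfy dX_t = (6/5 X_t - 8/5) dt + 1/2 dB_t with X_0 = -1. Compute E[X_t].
E[X_t] = 4/3 - 7*exp(6*t/5)/3

Taking expectations and using E[dB_t] = 0, the mean m(t) = E[X_t] satisfies the ODE m'(t) = a m(t) + b with m(0) = x_0. With a = 6/5, b = -8/5, x_0 = -1, the solution is
  m(t) = x_0 * exp(a t) + (b/a) * (exp(a t) - 1)
       = (-1) * exp((6/5) t) + ((-8/5)/(6/5)) * (exp((6/5) t) - 1)
       = 4/3 - 7*exp(6*t/5)/3.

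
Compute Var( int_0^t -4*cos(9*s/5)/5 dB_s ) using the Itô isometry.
Var = 8*t/25 + 4*sin(18*t/5)/45

The Itô integral of a deterministic integrand f(s) has mean 0 because each increment f(s) * (B_{s+ds} - B_s) has mean 0. By the Itô isometry:
  Var( int_0^t f(s) dB_s ) = E[ (int_0^t f(s) dB_s)^2 ] = int_0^t f(s)^2 ds.
Here f(s) = -4*cos(9*s/5)/5, so f(s)^2 = 16*cos(9*s/5)^2/25. Integrate:
  int_0^t (16*cos(9*s/5)^2/25) ds = 8*t/25 + 4*sin(18*t/5)/45.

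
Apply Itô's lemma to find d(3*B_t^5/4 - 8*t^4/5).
d(3*B_t^5/4 - 8*t^4/5) = (15*B_t^3/2 - 32*t^3/5) dt + (15*B_t^4/4) dB_t

Itô's formula for f(t, x): d f(t, B_t) = (f_t + (1/2) f_xx) dt + f_x dB_t. Compute partials of f(t, x) = -8*t^4/5 + 3*x^5/4:
  f_t(t,x)  = -32*t^3/5
  f_x(t,x)  = 15*x^4/4
  f_xx(t,x) = 15*x^3
Assemble drift = f_t + (1/2) f_xx = -32*t^3/5 + 15*x^3/2 and diffusion = f_x = 15*x^4/4. Substituting x = B_t:
  d(3*B_t^5/4 - 8*t^4/5) = (15*B_t^3/2 - 32*t^3/5) dt + (15*B_t^4/4) dB_t.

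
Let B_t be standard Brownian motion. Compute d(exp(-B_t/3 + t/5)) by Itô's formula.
d(exp(-B_t/3 + t/5)) = (23*exp(-B_t/3 + t/5)/90) dt + (-exp(-B_t/3 + t/5)/3) dB_t

Itô's formula for f(t, x): d f(t, B_t) = (f_t + (1/2) f_xx) dt + f_x dB_t. Compute partials of f(t, x) = exp(t/5 - x/3):
  f_t(t,x)  = exp(t/5 - x/3)/5
  f_x(t,x)  = -exp(t/5 - x/3)/3
  f_xx(t,x) = exp(t/5 - x/3)/9
Assemble drift = f_t + (1/2) f_xx = 23*exp(t/5 - x/3)/90 and diffusion = f_x = -exp(t/5 - x/3)/3. Substituting x = B_t:
  d(exp(-B_t/3 + t/5)) = (23*exp(-B_t/3 + t/5)/90) dt + (-exp(-B_t/3 + t/5)/3) dB_t.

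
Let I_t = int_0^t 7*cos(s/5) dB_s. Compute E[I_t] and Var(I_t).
E[I_t] = 0; Var(I_t) = 49*t/2 + 245*sin(2*t/5)/4

The Itô integral of a deterministic integrand f(s) has mean 0 because each increment f(s) * (B_{s+ds} - B_s) has mean 0. By the Itô isometry:
  Var( int_0^t f(s) dB_s ) = E[ (int_0^t f(s) dB_s)^2 ] = int_0^t f(s)^2 ds.
Here f(s) = 7*cos(s/5), so f(s)^2 = 49*cos(s/5)^2. Integrate:
  int_0^t (49*cos(s/5)^2) ds = 49*t/2 + 245*sin(2*t/5)/4.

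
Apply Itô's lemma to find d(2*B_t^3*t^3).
d(2*B_t^3*t^3) = (6*B_t*t^2*(B_t^2 + t)) dt + (6*B_t^2*t^3) dB_t

Itô's formula for f(t, x): d f(t, B_t) = (f_t + (1/2) f_xx) dt + f_x dB_t. Compute partials of f(t, x) = 2*t^3*x^3:
  f_t(t,x)  = 6*t^2*x^3
  f_x(t,x)  = 6*t^3*x^2
  f_xx(t,x) = 12*t^3*x
Assemble drift = f_t + (1/2) f_xx = 6*t^2*x*(t + x^2) and diffusion = f_x = 6*t^3*x^2. Substituting x = B_t:
  d(2*B_t^3*t^3) = (6*B_t*t^2*(B_t^2 + t)) dt + (6*B_t^2*t^3) dB_t.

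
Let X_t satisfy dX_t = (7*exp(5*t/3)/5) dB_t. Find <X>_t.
<X>_t = 147*exp(10*t/3)/250 - 147/250

For an Itô process dX_t = a(t) dt + b(t) dB_t, the quadratic variation is <X>_t = int_0^t b(s)^2 ds (the drift term does not contribute). Here b(s) = 7*exp(5*s/3)/5, so
  b(s)^2 = 49*exp(10*s/3)/25.
Integrating from 0 to t:
  <X>_t = int_0^t (49*exp(10*s/3)/25) ds = 147*exp(10*t/3)/250 - 147/250.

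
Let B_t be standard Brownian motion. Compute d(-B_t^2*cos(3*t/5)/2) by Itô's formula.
d(-B_t^2*cos(3*t/5)/2) = (3*B_t^2*sin(3*t/5)/10 - cos(3*t/5)/2) dt + (-B_t*cos(3*t/5)) dB_t

Itô's formula for f(t, x): d f(t, B_t) = (f_t + (1/2) f_xx) dt + f_x dB_t. Compute partials of f(t, x) = -x^2*cos(3*t/5)/2:
  f_t(t,x)  = 3*x^2*sin(3*t/5)/10
  f_x(t,x)  = -x*cos(3*t/5)
  f_xx(t,x) = -cos(3*t/5)
Assemble drift = f_t + (1/2) f_xx = 3*x^2*sin(3*t/5)/10 - cos(3*t/5)/2 and diffusion = f_x = -x*cos(3*t/5). Substituting x = B_t:
  d(-B_t^2*cos(3*t/5)/2) = (3*B_t^2*sin(3*t/5)/10 - cos(3*t/5)/2) dt + (-B_t*cos(3*t/5)) dB_t.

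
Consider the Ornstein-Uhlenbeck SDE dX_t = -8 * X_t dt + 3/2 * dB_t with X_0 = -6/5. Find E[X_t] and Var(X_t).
E[X_t] = -6*exp(-8*t)/5; Var(X_t) = 9/64 - 9*exp(-16*t)/64

The OU SDE dX = -theta X dt + sigma dB admits the integrating factor exp(theta t): d(exp(theta t) X_t) = sigma exp(theta t) dB_t. Integrating from 0 to t:
  X_t = x_0 * exp(-theta t) + sigma * int_0^t exp(-theta (t-s)) dB_s.
The Itô integral has mean 0 and (by the Itô isometry) variance sigma^2 * int_0^t exp(-2 theta (t - s)) ds = sigma^2 * (1 - exp(-2 theta t)) / (2 theta).
With theta = 8, sigma = 3/2, x_0 = -6/5:
  E[X_t] = -6/5 * exp(-8 t) = -6*exp(-8*t)/5
  Var(X_t) = (3/2)^2 * (1 - exp(-2*8 t)) / (2 * 8) = 9/64 - 9*exp(-16*t)/64.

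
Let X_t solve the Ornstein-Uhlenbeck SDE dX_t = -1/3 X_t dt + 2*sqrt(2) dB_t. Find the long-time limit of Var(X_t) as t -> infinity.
lim Var(X_t) = 12

The OU SDE dX = -theta X dt + sigma dB admits the integrating factor exp(theta t): d(exp(theta t) X_t) = sigma exp(theta t) dB_t. Integrating from 0 to t gives X_t = x_0 * exp(-theta t) + sigma * int_0^t exp(-theta (t-s)) dB_s for any initial x_0. The Itô integral has variance (by the Itô isometry) sigma^2 * int_0^t exp(-2 theta (t - s)) ds = sigma^2 * (1 - exp(-2 theta t)) / (2 theta), independent of x_0.
With theta = 1/3, sigma = 2*sqrt(2):
  Var(X_t) = (2*sqrt(2))^2 * (1 - exp(-2*1/3 t)) / (2 * 1/3) = 12 - 12*exp(-2*t/3).
As t -> infinity, exp(-2*1/3 t) -> 0, so the stationary variance is sigma^2 / (2 theta) = 12.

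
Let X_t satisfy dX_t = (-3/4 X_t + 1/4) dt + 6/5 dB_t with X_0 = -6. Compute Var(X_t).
Var(X_t) = 24/25 - 24*exp(-3*t/2)/25

The variance V(t) = Var(X_t) satisfies V'(t) = 2 a V(t) + c^2 with V(0) = 0 (drift coefficient is linear in X, diffusion is constant). With a = -3/4, c = 6/5, the solution is
  V(t) = (c^2 / (2 a)) * (exp(2 a t) - 1)
       = ((6/5)^2 / (2*(-3/4))) * (exp((-3/2) t) - 1)
       = 24/25 - 24*exp(-3*t/2)/25.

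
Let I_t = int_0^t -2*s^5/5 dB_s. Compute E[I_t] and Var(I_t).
E[I_t] = 0; Var(I_t) = 4*t^11/275

The Itô integral of a deterministic integrand f(s) has mean 0 because each increment f(s) * (B_{s+ds} - B_s) has mean 0. By the Itô isometry:
  Var( int_0^t f(s) dB_s ) = E[ (int_0^t f(s) dB_s)^2 ] = int_0^t f(s)^2 ds.
Here f(s) = -2*s^5/5, so f(s)^2 = 4*s^10/25. Integrate:
  int_0^t (4*s^10/25) ds = 4*t^11/275.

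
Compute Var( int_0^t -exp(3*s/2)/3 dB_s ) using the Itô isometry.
Var = exp(3*t)/27 - 1/27

The Itô integral of a deterministic integrand f(s) has mean 0 because each increment f(s) * (B_{s+ds} - B_s) has mean 0. By the Itô isometry:
  Var( int_0^t f(s) dB_s ) = E[ (int_0^t f(s) dB_s)^2 ] = int_0^t f(s)^2 ds.
Here f(s) = -exp(3*s/2)/3, so f(s)^2 = exp(3*s)/9. Integrate:
  int_0^t (exp(3*s)/9) ds = exp(3*t)/27 - 1/27.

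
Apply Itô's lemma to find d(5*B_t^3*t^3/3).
d(5*B_t^3*t^3/3) = (5*B_t*t^2*(B_t^2 + t)) dt + (5*B_t^2*t^3) dB_t

Itô's formula for f(t, x): d f(t, B_t) = (f_t + (1/2) f_xx) dt + f_x dB_t. Compute partials of f(t, x) = 5*t^3*x^3/3:
  f_t(t,x)  = 5*t^2*x^3
  f_x(t,x)  = 5*t^3*x^2
  f_xx(t,x) = 10*t^3*x
Assemble drift = f_t + (1/2) f_xx = 5*t^2*x*(t + x^2) and diffusion = f_x = 5*t^3*x^2. Substituting x = B_t:
  d(5*B_t^3*t^3/3) = (5*B_t*t^2*(B_t^2 + t)) dt + (5*B_t^2*t^3) dB_t.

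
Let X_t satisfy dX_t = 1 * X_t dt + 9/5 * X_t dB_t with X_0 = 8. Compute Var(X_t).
Var(X_t) = 64*(exp(81*t/25) - 1)*exp(2*t)

For GBM dX = mu X dt + sigma X dB with X_0 = x_0, apply Itô to Y = log X: dY = (mu - sigma^2/2) dt + sigma dB, so Y_t = log(x_0) + (mu - sigma^2/2) t + sigma B_t and hence X_t = x_0 * exp((mu - sigma^2/2) t + sigma B_t).
With mu = 1, sigma = 9/5, x_0 = 8, this gives:
  X_t = 8 * exp((-31/50) * t + (9/5) * B_t).
Since sigma*B_t ~ Normal(0, sigma^2 t), E[exp(sigma*B_t)] = exp(sigma^2 t / 2); so E[X_t] = x_0 * exp((mu - sigma^2/2) t) * exp(sigma^2 t / 2) = x_0 * exp(mu t) = 8*exp(t).
Var(X_t) = E[X_t^2] - (E[X_t])^2 = x_0^2 * exp(2 mu t) * (exp(sigma^2 t) - 1) = 64*(exp(81*t/25) - 1)*exp(2*t).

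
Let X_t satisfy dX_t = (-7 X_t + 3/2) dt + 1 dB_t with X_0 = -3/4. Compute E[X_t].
E[X_t] = 3/14 - 27*exp(-7*t)/28

Taking expectations and using E[dB_t] = 0, the mean m(t) = E[X_t] satisfies the ODE m'(t) = a m(t) + b with m(0) = x_0. With a = -7, b = 3/2, x_0 = -3/4, the solution is
  m(t) = x_0 * exp(a t) + (b/a) * (exp(a t) - 1)
       = (-3/4) * exp((-7) t) + ((3/2)/(-7)) * (exp((-7) t) - 1)
       = 3/14 - 27*exp(-7*t)/28.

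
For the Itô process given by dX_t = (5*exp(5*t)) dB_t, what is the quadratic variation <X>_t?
<X>_t = 5*exp(10*t)/2 - 5/2

For an Itô process dX_t = a(t) dt + b(t) dB_t, the quadratic variation is <X>_t = int_0^t b(s)^2 ds (the drift term does not contribute). Here b(s) = 5*exp(5*s), so
  b(s)^2 = 25*exp(10*s).
Integrating from 0 to t:
  <X>_t = int_0^t (25*exp(10*s)) ds = 5*exp(10*t)/2 - 5/2.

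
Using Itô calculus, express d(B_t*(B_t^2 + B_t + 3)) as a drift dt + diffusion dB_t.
d(B_t*(B_t^2 + B_t + 3)) = (3*B_t + 1) dt + (3*B_t^2 + 2*B_t + 3) dB_t

Itô's formula for f(B_t) gives d f(B_t) = f'(B_t) dB_t + (1/2) f''(B_t) dt. Compute derivatives of f(x) = x*(x^2 + x + 3):
  f'(x)  = 3*x^2 + 2*x + 3
  f''(x) = 6*x + 2
Substitute x = B_t and multiply the f'' term by 1/2:
  drift     = (1/2) * (6*x + 2) evaluated at B_t = 3*B_t + 1
  diffusion = (3*x^2 + 2*x + 3) evaluated at B_t = 3*B_t^2 + 2*B_t + 3
Therefore d(B_t*(B_t^2 + B_t + 3)) = (3*B_t + 1) dt + (3*B_t^2 + 2*B_t + 3) dB_t.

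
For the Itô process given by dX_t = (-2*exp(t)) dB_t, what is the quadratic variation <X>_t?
<X>_t = 2*exp(2*t) - 2

For an Itô process dX_t = a(t) dt + b(t) dB_t, the quadratic variation is <X>_t = int_0^t b(s)^2 ds (the drift term does not contribute). Here b(s) = -2*exp(s), so
  b(s)^2 = 4*exp(2*s).
Integrating from 0 to t:
  <X>_t = int_0^t (4*exp(2*s)) ds = 2*exp(2*t) - 2.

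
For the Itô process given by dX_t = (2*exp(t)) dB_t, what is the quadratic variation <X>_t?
<X>_t = 2*exp(2*t) - 2

For an Itô process dX_t = a(t) dt + b(t) dB_t, the quadratic variation is <X>_t = int_0^t b(s)^2 ds (the drift term does not contribute). Here b(s) = 2*exp(s), so
  b(s)^2 = 4*exp(2*s).
Integrating from 0 to t:
  <X>_t = int_0^t (4*exp(2*s)) ds = 2*exp(2*t) - 2.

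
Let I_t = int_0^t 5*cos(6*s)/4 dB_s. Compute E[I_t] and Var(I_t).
E[I_t] = 0; Var(I_t) = 25*t/32 + 25*sin(12*t)/384

The Itô integral of a deterministic integrand f(s) has mean 0 because each increment f(s) * (B_{s+ds} - B_s) has mean 0. By the Itô isometry:
  Var( int_0^t f(s) dB_s ) = E[ (int_0^t f(s) dB_s)^2 ] = int_0^t f(s)^2 ds.
Here f(s) = 5*cos(6*s)/4, so f(s)^2 = 25*cos(6*s)^2/16. Integrate:
  int_0^t (25*cos(6*s)^2/16) ds = 25*t/32 + 25*sin(12*t)/384.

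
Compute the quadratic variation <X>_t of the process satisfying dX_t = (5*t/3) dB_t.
<X>_t = 25*t^3/27

For an Itô process dX_t = a(t) dt + b(t) dB_t, the quadratic variation is <X>_t = int_0^t b(s)^2 ds (the drift term does not contribute). Here b(s) = 5*s/3, so
  b(s)^2 = 25*s^2/9.
Integrating from 0 to t:
  <X>_t = int_0^t (25*s^2/9) ds = 25*t^3/27.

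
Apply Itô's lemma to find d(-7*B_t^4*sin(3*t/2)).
d(-7*B_t^4*sin(3*t/2)) = (-21*B_t^2*(B_t^2*cos(3*t/2) + 4*sin(3*t/2))/2) dt + (-28*B_t^3*sin(3*t/2)) dB_t

Itô's formula for f(t, x): d f(t, B_t) = (f_t + (1/2) f_xx) dt + f_x dB_t. Compute partials of f(t, x) = -7*x^4*sin(3*t/2):
  f_t(t,x)  = -21*x^4*cos(3*t/2)/2
  f_x(t,x)  = -28*x^3*sin(3*t/2)
  f_xx(t,x) = -84*x^2*sin(3*t/2)
Assemble drift = f_t + (1/2) f_xx = -21*x^2*(x^2*cos(3*t/2) + 4*sin(3*t/2))/2 and diffusion = f_x = -28*x^3*sin(3*t/2). Substituting x = B_t:
  d(-7*B_t^4*sin(3*t/2)) = (-21*B_t^2*(B_t^2*cos(3*t/2) + 4*sin(3*t/2))/2) dt + (-28*B_t^3*sin(3*t/2)) dB_t.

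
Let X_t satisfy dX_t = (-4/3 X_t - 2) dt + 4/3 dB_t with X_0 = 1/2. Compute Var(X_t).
Var(X_t) = 2/3 - 2*exp(-8*t/3)/3

The variance V(t) = Var(X_t) satisfies V'(t) = 2 a V(t) + c^2 with V(0) = 0 (drift coefficient is linear in X, diffusion is constant). With a = -4/3, c = 4/3, the solution is
  V(t) = (c^2 / (2 a)) * (exp(2 a t) - 1)
       = ((4/3)^2 / (2*(-4/3))) * (exp((-8/3) t) - 1)
       = 2/3 - 2*exp(-8*t/3)/3.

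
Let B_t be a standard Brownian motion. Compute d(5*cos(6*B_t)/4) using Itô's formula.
d(5*cos(6*B_t)/4) = (-45*cos(6*B_t)/2) dt + (-15*sin(6*B_t)/2) dB_t

Itô's formula for f(B_t) gives d f(B_t) = f'(B_t) dB_t + (1/2) f''(B_t) dt. Compute derivatives of f(x) = 5*cos(6*x)/4:
  f'(x)  = -15*sin(6*x)/2
  f''(x) = -45*cos(6*x)
Substitute x = B_t and multiply the f'' term by 1/2:
  drift     = (1/2) * (-45*cos(6*x)) evaluated at B_t = -45*cos(6*B_t)/2
  diffusion = (-15*sin(6*x)/2) evaluated at B_t = -15*sin(6*B_t)/2
Therefore d(5*cos(6*B_t)/4) = (-45*cos(6*B_t)/2) dt + (-15*sin(6*B_t)/2) dB_t.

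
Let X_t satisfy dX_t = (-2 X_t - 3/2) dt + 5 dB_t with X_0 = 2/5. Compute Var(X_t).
Var(X_t) = 25/4 - 25*exp(-4*t)/4

The variance V(t) = Var(X_t) satisfies V'(t) = 2 a V(t) + c^2 with V(0) = 0 (drift coefficient is linear in X, diffusion is constant). With a = -2, c = 5, the solution is
  V(t) = (c^2 / (2 a)) * (exp(2 a t) - 1)
       = (5^2 / (2*(-2))) * (exp((-4) t) - 1)
       = 25/4 - 25*exp(-4*t)/4.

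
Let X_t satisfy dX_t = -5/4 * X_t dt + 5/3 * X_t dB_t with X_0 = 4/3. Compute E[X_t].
E[X_t] = 4*exp(-5*t/4)/3

For GBM dX = mu X dt + sigma X dB with X_0 = x_0, apply Itô to Y = log X: dY = (mu - sigma^2/2) dt + sigma dB, so Y_t = log(x_0) + (mu - sigma^2/2) t + sigma B_t and hence X_t = x_0 * exp((mu - sigma^2/2) t + sigma B_t).
With mu = -5/4, sigma = 5/3, x_0 = 4/3, this gives:
  X_t = 4/3 * exp((-95/36) * t + (5/3) * B_t).
Since sigma*B_t ~ Normal(0, sigma^2 t), E[exp(sigma*B_t)] = exp(sigma^2 t / 2); so E[X_t] = x_0 * exp((mu - sigma^2/2) t) * exp(sigma^2 t / 2) = x_0 * exp(mu t) = 4*exp(-5*t/4)/3.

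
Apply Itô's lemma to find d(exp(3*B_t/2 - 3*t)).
d(exp(3*B_t/2 - 3*t)) = (-15*exp(3*B_t/2 - 3*t)/8) dt + (3*exp(3*B_t/2 - 3*t)/2) dB_t

Itô's formula for f(t, x): d f(t, B_t) = (f_t + (1/2) f_xx) dt + f_x dB_t. Compute partials of f(t, x) = exp(-3*t + 3*x/2):
  f_t(t,x)  = -3*exp(-3*t + 3*x/2)
  f_x(t,x)  = 3*exp(-3*t + 3*x/2)/2
  f_xx(t,x) = 9*exp(-3*t + 3*x/2)/4
Assemble drift = f_t + (1/2) f_xx = -15*exp(-3*t + 3*x/2)/8 and diffusion = f_x = 3*exp(-3*t + 3*x/2)/2. Substituting x = B_t:
  d(exp(3*B_t/2 - 3*t)) = (-15*exp(3*B_t/2 - 3*t)/8) dt + (3*exp(3*B_t/2 - 3*t)/2) dB_t.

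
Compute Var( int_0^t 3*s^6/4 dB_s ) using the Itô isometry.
Var = 9*t^13/208

The Itô integral of a deterministic integrand f(s) has mean 0 because each increment f(s) * (B_{s+ds} - B_s) has mean 0. By the Itô isometry:
  Var( int_0^t f(s) dB_s ) = E[ (int_0^t f(s) dB_s)^2 ] = int_0^t f(s)^2 ds.
Here f(s) = 3*s^6/4, so f(s)^2 = 9*s^12/16. Integrate:
  int_0^t (9*s^12/16) ds = 9*t^13/208.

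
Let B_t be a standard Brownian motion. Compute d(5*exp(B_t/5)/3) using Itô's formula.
d(5*exp(B_t/5)/3) = (exp(B_t/5)/30) dt + (exp(B_t/5)/3) dB_t

Itô's formula for f(B_t) gives d f(B_t) = f'(B_t) dB_t + (1/2) f''(B_t) dt. Compute derivatives of f(x) = 5*exp(x/5)/3:
  f'(x)  = exp(x/5)/3
  f''(x) = exp(x/5)/15
Substitute x = B_t and multiply the f'' term by 1/2:
  drift     = (1/2) * (exp(x/5)/15) evaluated at B_t = exp(B_t/5)/30
  diffusion = (exp(x/5)/3) evaluated at B_t = exp(B_t/5)/3
Therefore d(5*exp(B_t/5)/3) = (exp(B_t/5)/30) dt + (exp(B_t/5)/3) dB_t.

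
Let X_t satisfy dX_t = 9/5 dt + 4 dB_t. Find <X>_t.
<X>_t = 16*t

For an Itô process dX_t = a(t) dt + b(t) dB_t, the quadratic variation is <X>_t = int_0^t b(s)^2 ds (the drift term does not contribute). Here b(s) = 4, so
  b(s)^2 = 16.
Integrating from 0 to t:
  <X>_t = int_0^t (16) ds = 16*t.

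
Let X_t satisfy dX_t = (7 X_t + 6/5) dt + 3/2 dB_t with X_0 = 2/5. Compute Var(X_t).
Var(X_t) = 9*exp(14*t)/56 - 9/56

The variance V(t) = Var(X_t) satisfies V'(t) = 2 a V(t) + c^2 with V(0) = 0 (drift coefficient is linear in X, diffusion is constant). With a = 7, c = 3/2, the solution is
  V(t) = (c^2 / (2 a)) * (exp(2 a t) - 1)
       = ((3/2)^2 / (2*7)) * (exp(14 t) - 1)
       = 9*exp(14*t)/56 - 9/56.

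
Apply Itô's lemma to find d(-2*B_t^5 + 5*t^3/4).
d(-2*B_t^5 + 5*t^3/4) = (-20*B_t^3 + 15*t^2/4) dt + (-10*B_t^4) dB_t

Itô's formula for f(t, x): d f(t, B_t) = (f_t + (1/2) f_xx) dt + f_x dB_t. Compute partials of f(t, x) = 5*t^3/4 - 2*x^5:
  f_t(t,x)  = 15*t^2/4
  f_x(t,x)  = -10*x^4
  f_xx(t,x) = -40*x^3
Assemble drift = f_t + (1/2) f_xx = 15*t^2/4 - 20*x^3 and diffusion = f_x = -10*x^4. Substituting x = B_t:
  d(-2*B_t^5 + 5*t^3/4) = (-20*B_t^3 + 15*t^2/4) dt + (-10*B_t^4) dB_t.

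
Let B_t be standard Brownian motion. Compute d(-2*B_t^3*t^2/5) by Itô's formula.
d(-2*B_t^3*t^2/5) = (2*B_t*t*(-2*B_t^2 - 3*t)/5) dt + (-6*B_t^2*t^2/5) dB_t

Itô's formula for f(t, x): d f(t, B_t) = (f_t + (1/2) f_xx) dt + f_x dB_t. Compute partials of f(t, x) = -2*t^2*x^3/5:
  f_t(t,x)  = -4*t*x^3/5
  f_x(t,x)  = -6*t^2*x^2/5
  f_xx(t,x) = -12*t^2*x/5
Assemble drift = f_t + (1/2) f_xx = 2*t*x*(-3*t - 2*x^2)/5 and diffusion = f_x = -6*t^2*x^2/5. Substituting x = B_t:
  d(-2*B_t^3*t^2/5) = (2*B_t*t*(-2*B_t^2 - 3*t)/5) dt + (-6*B_t^2*t^2/5) dB_t.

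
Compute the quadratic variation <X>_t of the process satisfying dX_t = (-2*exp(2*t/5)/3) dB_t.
<X>_t = 5*exp(4*t/5)/9 - 5/9

For an Itô process dX_t = a(t) dt + b(t) dB_t, the quadratic variation is <X>_t = int_0^t b(s)^2 ds (the drift term does not contribute). Here b(s) = -2*exp(2*s/5)/3, so
  b(s)^2 = 4*exp(4*s/5)/9.
Integrating from 0 to t:
  <X>_t = int_0^t (4*exp(4*s/5)/9) ds = 5*exp(4*t/5)/9 - 5/9.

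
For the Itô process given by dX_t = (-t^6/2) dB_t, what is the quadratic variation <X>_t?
<X>_t = t^13/52

For an Itô process dX_t = a(t) dt + b(t) dB_t, the quadratic variation is <X>_t = int_0^t b(s)^2 ds (the drift term does not contribute). Here b(s) = -s^6/2, so
  b(s)^2 = s^12/4.
Integrating from 0 to t:
  <X>_t = int_0^t (s^12/4) ds = t^13/52.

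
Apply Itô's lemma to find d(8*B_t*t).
d(8*B_t*t) = (8*B_t) dt + (8*t) dB_t

Itô's formula for f(t, x): d f(t, B_t) = (f_t + (1/2) f_xx) dt + f_x dB_t. Compute partials of f(t, x) = 8*t*x:
  f_t(t,x)  = 8*x
  f_x(t,x)  = 8*t
  f_xx(t,x) = 0
Assemble drift = f_t + (1/2) f_xx = 8*x and diffusion = f_x = 8*t. Substituting x = B_t:
  d(8*B_t*t) = (8*B_t) dt + (8*t) dB_t.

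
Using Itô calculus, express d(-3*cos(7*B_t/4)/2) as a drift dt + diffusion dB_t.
d(-3*cos(7*B_t/4)/2) = (147*cos(7*B_t/4)/64) dt + (21*sin(7*B_t/4)/8) dB_t

Itô's formula for f(B_t) gives d f(B_t) = f'(B_t) dB_t + (1/2) f''(B_t) dt. Compute derivatives of f(x) = -3*cos(7*x/4)/2:
  f'(x)  = 21*sin(7*x/4)/8
  f''(x) = 147*cos(7*x/4)/32
Substitute x = B_t and multiply the f'' term by 1/2:
  drift     = (1/2) * (147*cos(7*x/4)/32) evaluated at B_t = 147*cos(7*B_t/4)/64
  diffusion = (21*sin(7*x/4)/8) evaluated at B_t = 21*sin(7*B_t/4)/8
Therefore d(-3*cos(7*B_t/4)/2) = (147*cos(7*B_t/4)/64) dt + (21*sin(7*B_t/4)/8) dB_t.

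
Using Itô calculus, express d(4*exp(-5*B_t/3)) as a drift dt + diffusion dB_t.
d(4*exp(-5*B_t/3)) = (50*exp(-5*B_t/3)/9) dt + (-20*exp(-5*B_t/3)/3) dB_t

Itô's formula for f(B_t) gives d f(B_t) = f'(B_t) dB_t + (1/2) f''(B_t) dt. Compute derivatives of f(x) = 4*exp(-5*x/3):
  f'(x)  = -20*exp(-5*x/3)/3
  f''(x) = 100*exp(-5*x/3)/9
Substitute x = B_t and multiply the f'' term by 1/2:
  drift     = (1/2) * (100*exp(-5*x/3)/9) evaluated at B_t = 50*exp(-5*B_t/3)/9
  diffusion = (-20*exp(-5*x/3)/3) evaluated at B_t = -20*exp(-5*B_t/3)/3
Therefore d(4*exp(-5*B_t/3)) = (50*exp(-5*B_t/3)/9) dt + (-20*exp(-5*B_t/3)/3) dB_t.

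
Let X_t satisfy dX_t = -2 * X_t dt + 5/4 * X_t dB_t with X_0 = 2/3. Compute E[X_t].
E[X_t] = 2*exp(-2*t)/3

For GBM dX = mu X dt + sigma X dB with X_0 = x_0, apply Itô to Y = log X: dY = (mu - sigma^2/2) dt + sigma dB, so Y_t = log(x_0) + (mu - sigma^2/2) t + sigma B_t and hence X_t = x_0 * exp((mu - sigma^2/2) t + sigma B_t).
With mu = -2, sigma = 5/4, x_0 = 2/3, this gives:
  X_t = 2/3 * exp((-89/32) * t + (5/4) * B_t).
Since sigma*B_t ~ Normal(0, sigma^2 t), E[exp(sigma*B_t)] = exp(sigma^2 t / 2); so E[X_t] = x_0 * exp((mu - sigma^2/2) t) * exp(sigma^2 t / 2) = x_0 * exp(mu t) = 2*exp(-2*t)/3.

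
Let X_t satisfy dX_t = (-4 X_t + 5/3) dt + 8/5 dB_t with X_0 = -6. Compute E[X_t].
E[X_t] = 5/12 - 77*exp(-4*t)/12

Taking expectations and using E[dB_t] = 0, the mean m(t) = E[X_t] satisfies the ODE m'(t) = a m(t) + b with m(0) = x_0. With a = -4, b = 5/3, x_0 = -6, the solution is
  m(t) = x_0 * exp(a t) + (b/a) * (exp(a t) - 1)
       = (-6) * exp((-4) t) + ((5/3)/(-4)) * (exp((-4) t) - 1)
       = 5/12 - 77*exp(-4*t)/12.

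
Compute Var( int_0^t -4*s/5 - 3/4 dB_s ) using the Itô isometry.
Var = t*(256*t^2 + 720*t + 675)/1200

The Itô integral of a deterministic integrand f(s) has mean 0 because each increment f(s) * (B_{s+ds} - B_s) has mean 0. By the Itô isometry:
  Var( int_0^t f(s) dB_s ) = E[ (int_0^t f(s) dB_s)^2 ] = int_0^t f(s)^2 ds.
Here f(s) = -4*s/5 - 3/4, so f(s)^2 = (16*s + 15)^2/400. Integrate:
  int_0^t ((16*s + 15)^2/400) ds = t*(256*t^2 + 720*t + 675)/1200.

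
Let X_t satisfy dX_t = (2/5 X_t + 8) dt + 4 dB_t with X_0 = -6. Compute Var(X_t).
Var(X_t) = 20*exp(4*t/5) - 20

The variance V(t) = Var(X_t) satisfies V'(t) = 2 a V(t) + c^2 with V(0) = 0 (drift coefficient is linear in X, diffusion is constant). With a = 2/5, c = 4, the solution is
  V(t) = (c^2 / (2 a)) * (exp(2 a t) - 1)
       = (4^2 / (2*(2/5))) * (exp((4/5) t) - 1)
       = 20*exp(4*t/5) - 20.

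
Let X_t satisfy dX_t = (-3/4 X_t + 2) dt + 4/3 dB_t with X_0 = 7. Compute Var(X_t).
Var(X_t) = 32/27 - 32*exp(-3*t/2)/27

The variance V(t) = Var(X_t) satisfies V'(t) = 2 a V(t) + c^2 with V(0) = 0 (drift coefficient is linear in X, diffusion is constant). With a = -3/4, c = 4/3, the solution is
  V(t) = (c^2 / (2 a)) * (exp(2 a t) - 1)
       = ((4/3)^2 / (2*(-3/4))) * (exp((-3/2) t) - 1)
       = 32/27 - 32*exp(-3*t/2)/27.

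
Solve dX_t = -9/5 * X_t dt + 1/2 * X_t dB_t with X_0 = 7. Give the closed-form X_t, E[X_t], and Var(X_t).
X_t = 7 * exp((-77/40) t + (1/2) B_t); E[X_t] = 7*exp(-9*t/5); Var(X_t) = (49*exp(t/4) - 49)*exp(-18*t/5)

For GBM dX = mu X dt + sigma X dB with X_0 = x_0, apply Itô to Y = log X: dY = (mu - sigma^2/2) dt + sigma dB, so Y_t = log(x_0) + (mu - sigma^2/2) t + sigma B_t and hence X_t = x_0 * exp((mu - sigma^2/2) t + sigma B_t).
With mu = -9/5, sigma = 1/2, x_0 = 7, this gives:
  X_t = 7 * exp((-77/40) * t + (1/2) * B_t).
Since sigma*B_t ~ Normal(0, sigma^2 t), E[exp(sigma*B_t)] = exp(sigma^2 t / 2); so E[X_t] = x_0 * exp((mu - sigma^2/2) t) * exp(sigma^2 t / 2) = x_0 * exp(mu t) = 7*exp(-9*t/5).
Var(X_t) = E[X_t^2] - (E[X_t])^2 = x_0^2 * exp(2 mu t) * (exp(sigma^2 t) - 1) = (49*exp(t/4) - 49)*exp(-18*t/5).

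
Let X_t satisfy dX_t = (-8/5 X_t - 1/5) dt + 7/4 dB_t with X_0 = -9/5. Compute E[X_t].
E[X_t] = -1/8 - 67*exp(-8*t/5)/40

Taking expectations and using E[dB_t] = 0, the mean m(t) = E[X_t] satisfies the ODE m'(t) = a m(t) + b with m(0) = x_0. With a = -8/5, b = -1/5, x_0 = -9/5, the solution is
  m(t) = x_0 * exp(a t) + (b/a) * (exp(a t) - 1)
       = (-9/5) * exp((-8/5) t) + ((-1/5)/(-8/5)) * (exp((-8/5) t) - 1)
       = -1/8 - 67*exp(-8*t/5)/40.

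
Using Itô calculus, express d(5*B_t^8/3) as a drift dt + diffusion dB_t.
d(5*B_t^8/3) = (140*B_t^6/3) dt + (40*B_t^7/3) dB_t

Itô's formula for f(B_t) gives d f(B_t) = f'(B_t) dB_t + (1/2) f''(B_t) dt. Compute derivatives of f(x) = 5*x^8/3:
  f'(x)  = 40*x^7/3
  f''(x) = 280*x^6/3
Substitute x = B_t and multiply the f'' term by 1/2:
  drift     = (1/2) * (280*x^6/3) evaluated at B_t = 140*B_t^6/3
  diffusion = (40*x^7/3) evaluated at B_t = 40*B_t^7/3
Therefore d(5*B_t^8/3) = (140*B_t^6/3) dt + (40*B_t^7/3) dB_t.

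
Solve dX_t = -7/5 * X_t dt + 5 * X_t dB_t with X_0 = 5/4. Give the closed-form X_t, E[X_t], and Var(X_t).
X_t = 5/4 * exp((-139/10) t + (5) B_t); E[X_t] = 5*exp(-7*t/5)/4; Var(X_t) = (25*exp(25*t) - 25)*exp(-14*t/5)/16

For GBM dX = mu X dt + sigma X dB with X_0 = x_0, apply Itô to Y = log X: dY = (mu - sigma^2/2) dt + sigma dB, so Y_t = log(x_0) + (mu - sigma^2/2) t + sigma B_t and hence X_t = x_0 * exp((mu - sigma^2/2) t + sigma B_t).
With mu = -7/5, sigma = 5, x_0 = 5/4, this gives:
  X_t = 5/4 * exp((-139/10) * t + (5) * B_t).
Since sigma*B_t ~ Normal(0, sigma^2 t), E[exp(sigma*B_t)] = exp(sigma^2 t / 2); so E[X_t] = x_0 * exp((mu - sigma^2/2) t) * exp(sigma^2 t / 2) = x_0 * exp(mu t) = 5*exp(-7*t/5)/4.
Var(X_t) = E[X_t^2] - (E[X_t])^2 = x_0^2 * exp(2 mu t) * (exp(sigma^2 t) - 1) = (25*exp(25*t) - 25)*exp(-14*t/5)/16.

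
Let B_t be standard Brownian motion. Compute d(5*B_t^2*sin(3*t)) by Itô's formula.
d(5*B_t^2*sin(3*t)) = (15*B_t^2*cos(3*t) + 5*sin(3*t)) dt + (10*B_t*sin(3*t)) dB_t

Itô's formula for f(t, x): d f(t, B_t) = (f_t + (1/2) f_xx) dt + f_x dB_t. Compute partials of f(t, x) = 5*x^2*sin(3*t):
  f_t(t,x)  = 15*x^2*cos(3*t)
  f_x(t,x)  = 10*x*sin(3*t)
  f_xx(t,x) = 10*sin(3*t)
Assemble drift = f_t + (1/2) f_xx = 15*x^2*cos(3*t) + 5*sin(3*t) and diffusion = f_x = 10*x*sin(3*t). Substituting x = B_t:
  d(5*B_t^2*sin(3*t)) = (15*B_t^2*cos(3*t) + 5*sin(3*t)) dt + (10*B_t*sin(3*t)) dB_t.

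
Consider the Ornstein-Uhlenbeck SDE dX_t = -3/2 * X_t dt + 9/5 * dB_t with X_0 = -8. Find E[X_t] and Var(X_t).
E[X_t] = -8*exp(-3*t/2); Var(X_t) = 27/25 - 27*exp(-3*t)/25

The OU SDE dX = -theta X dt + sigma dB admits the integrating factor exp(theta t): d(exp(theta t) X_t) = sigma exp(theta t) dB_t. Integrating from 0 to t:
  X_t = x_0 * exp(-theta t) + sigma * int_0^t exp(-theta (t-s)) dB_s.
The Itô integral has mean 0 and (by the Itô isometry) variance sigma^2 * int_0^t exp(-2 theta (t - s)) ds = sigma^2 * (1 - exp(-2 theta t)) / (2 theta).
With theta = 3/2, sigma = 9/5, x_0 = -8:
  E[X_t] = -8 * exp(-3/2 t) = -8*exp(-3*t/2)
  Var(X_t) = (9/5)^2 * (1 - exp(-2*3/2 t)) / (2 * 3/2) = 27/25 - 27*exp(-3*t)/25.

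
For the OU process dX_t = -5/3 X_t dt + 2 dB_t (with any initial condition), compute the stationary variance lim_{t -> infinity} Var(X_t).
lim Var(X_t) = 6/5

The OU SDE dX = -theta X dt + sigma dB admits the integrating factor exp(theta t): d(exp(theta t) X_t) = sigma exp(theta t) dB_t. Integrating from 0 to t gives X_t = x_0 * exp(-theta t) + sigma * int_0^t exp(-theta (t-s)) dB_s for any initial x_0. The Itô integral has variance (by the Itô isometry) sigma^2 * int_0^t exp(-2 theta (t - s)) ds = sigma^2 * (1 - exp(-2 theta t)) / (2 theta), independent of x_0.
With theta = 5/3, sigma = 2:
  Var(X_t) = (2)^2 * (1 - exp(-2*5/3 t)) / (2 * 5/3) = 6/5 - 6*exp(-10*t/3)/5.
As t -> infinity, exp(-2*5/3 t) -> 0, so the stationary variance is sigma^2 / (2 theta) = 6/5.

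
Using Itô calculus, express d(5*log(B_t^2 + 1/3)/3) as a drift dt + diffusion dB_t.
d(5*log(B_t^2 + 1/3)/3) = (5*(1 - 3*B_t^2)/(3*B_t^2 + 1)^2) dt + (10*B_t/(3*B_t^2 + 1)) dB_t

Itô's formula for f(B_t) gives d f(B_t) = f'(B_t) dB_t + (1/2) f''(B_t) dt. Compute derivatives of f(x) = 5*log(x^2 + 1/3)/3:
  f'(x)  = 10*x/(3*x^2 + 1)
  f''(x) = 10*(1 - 3*x^2)/(3*x^2 + 1)^2
Substitute x = B_t and multiply the f'' term by 1/2:
  drift     = (1/2) * (10*(1 - 3*x^2)/(3*x^2 + 1)^2) evaluated at B_t = 5*(1 - 3*B_t^2)/(3*B_t^2 + 1)^2
  diffusion = (10*x/(3*x^2 + 1)) evaluated at B_t = 10*B_t/(3*B_t^2 + 1)
Therefore d(5*log(B_t^2 + 1/3)/3) = (5*(1 - 3*B_t^2)/(3*B_t^2 + 1)^2) dt + (10*B_t/(3*B_t^2 + 1)) dB_t.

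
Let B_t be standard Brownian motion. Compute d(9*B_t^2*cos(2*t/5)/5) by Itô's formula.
d(9*B_t^2*cos(2*t/5)/5) = (-18*B_t^2*sin(2*t/5)/25 + 9*cos(2*t/5)/5) dt + (18*B_t*cos(2*t/5)/5) dB_t

Itô's formula for f(t, x): d f(t, B_t) = (f_t + (1/2) f_xx) dt + f_x dB_t. Compute partials of f(t, x) = 9*x^2*cos(2*t/5)/5:
  f_t(t,x)  = -18*x^2*sin(2*t/5)/25
  f_x(t,x)  = 18*x*cos(2*t/5)/5
  f_xx(t,x) = 18*cos(2*t/5)/5
Assemble drift = f_t + (1/2) f_xx = -18*x^2*sin(2*t/5)/25 + 9*cos(2*t/5)/5 and diffusion = f_x = 18*x*cos(2*t/5)/5. Substituting x = B_t:
  d(9*B_t^2*cos(2*t/5)/5) = (-18*B_t^2*sin(2*t/5)/25 + 9*cos(2*t/5)/5) dt + (18*B_t*cos(2*t/5)/5) dB_t.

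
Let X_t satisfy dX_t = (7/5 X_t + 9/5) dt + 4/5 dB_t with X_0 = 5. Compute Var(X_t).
Var(X_t) = 8*exp(14*t/5)/35 - 8/35

The variance V(t) = Var(X_t) satisfies V'(t) = 2 a V(t) + c^2 with V(0) = 0 (drift coefficient is linear in X, diffusion is constant). With a = 7/5, c = 4/5, the solution is
  V(t) = (c^2 / (2 a)) * (exp(2 a t) - 1)
       = ((4/5)^2 / (2*(7/5))) * (exp((14/5) t) - 1)
       = 8*exp(14*t/5)/35 - 8/35.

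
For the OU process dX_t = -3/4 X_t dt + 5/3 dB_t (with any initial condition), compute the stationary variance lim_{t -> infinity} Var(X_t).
lim Var(X_t) = 50/27

The OU SDE dX = -theta X dt + sigma dB admits the integrating factor exp(theta t): d(exp(theta t) X_t) = sigma exp(theta t) dB_t. Integrating from 0 to t gives X_t = x_0 * exp(-theta t) + sigma * int_0^t exp(-theta (t-s)) dB_s for any initial x_0. The Itô integral has variance (by the Itô isometry) sigma^2 * int_0^t exp(-2 theta (t - s)) ds = sigma^2 * (1 - exp(-2 theta t)) / (2 theta), independent of x_0.
With theta = 3/4, sigma = 5/3:
  Var(X_t) = (5/3)^2 * (1 - exp(-2*3/4 t)) / (2 * 3/4) = 50/27 - 50*exp(-3*t/2)/27.
As t -> infinity, exp(-2*3/4 t) -> 0, so the stationary variance is sigma^2 / (2 theta) = 50/27.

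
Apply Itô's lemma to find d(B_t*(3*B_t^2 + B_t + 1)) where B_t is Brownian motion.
d(B_t*(3*B_t^2 + B_t + 1)) = (9*B_t + 1) dt + (9*B_t^2 + 2*B_t + 1) dB_t

Itô's formula for f(B_t) gives d f(B_t) = f'(B_t) dB_t + (1/2) f''(B_t) dt. Compute derivatives of f(x) = x*(3*x^2 + x + 1):
  f'(x)  = 9*x^2 + 2*x + 1
  f''(x) = 18*x + 2
Substitute x = B_t and multiply the f'' term by 1/2:
  drift     = (1/2) * (18*x + 2) evaluated at B_t = 9*B_t + 1
  diffusion = (9*x^2 + 2*x + 1) evaluated at B_t = 9*B_t^2 + 2*B_t + 1
Therefore d(B_t*(3*B_t^2 + B_t + 1)) = (9*B_t + 1) dt + (9*B_t^2 + 2*B_t + 1) dB_t.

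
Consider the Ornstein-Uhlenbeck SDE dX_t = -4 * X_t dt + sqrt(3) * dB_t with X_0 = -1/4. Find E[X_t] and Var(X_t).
E[X_t] = -exp(-4*t)/4; Var(X_t) = 3/8 - 3*exp(-8*t)/8

The OU SDE dX = -theta X dt + sigma dB admits the integrating factor exp(theta t): d(exp(theta t) X_t) = sigma exp(theta t) dB_t. Integrating from 0 to t:
  X_t = x_0 * exp(-theta t) + sigma * int_0^t exp(-theta (t-s)) dB_s.
The Itô integral has mean 0 and (by the Itô isometry) variance sigma^2 * int_0^t exp(-2 theta (t - s)) ds = sigma^2 * (1 - exp(-2 theta t)) / (2 theta).
With theta = 4, sigma = sqrt(3), x_0 = -1/4:
  E[X_t] = -1/4 * exp(-4 t) = -exp(-4*t)/4
  Var(X_t) = (sqrt(3))^2 * (1 - exp(-2*4 t)) / (2 * 4) = 3/8 - 3*exp(-8*t)/8.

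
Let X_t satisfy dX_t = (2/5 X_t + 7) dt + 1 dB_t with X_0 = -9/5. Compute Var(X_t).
Var(X_t) = 5*exp(4*t/5)/4 - 5/4

The variance V(t) = Var(X_t) satisfies V'(t) = 2 a V(t) + c^2 with V(0) = 0 (drift coefficient is linear in X, diffusion is constant). With a = 2/5, c = 1, the solution is
  V(t) = (c^2 / (2 a)) * (exp(2 a t) - 1)
       = (1^2 / (2*(2/5))) * (exp((4/5) t) - 1)
       = 5*exp(4*t/5)/4 - 5/4.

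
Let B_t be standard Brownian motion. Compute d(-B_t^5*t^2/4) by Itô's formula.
d(-B_t^5*t^2/4) = (B_t^3*t*(-B_t^2 - 5*t)/2) dt + (-5*B_t^4*t^2/4) dB_t

Itô's formula for f(t, x): d f(t, B_t) = (f_t + (1/2) f_xx) dt + f_x dB_t. Compute partials of f(t, x) = -t^2*x^5/4:
  f_t(t,x)  = -t*x^5/2
  f_x(t,x)  = -5*t^2*x^4/4
  f_xx(t,x) = -5*t^2*x^3
Assemble drift = f_t + (1/2) f_xx = t*x^3*(-5*t - x^2)/2 and diffusion = f_x = -5*t^2*x^4/4. Substituting x = B_t:
  d(-B_t^5*t^2/4) = (B_t^3*t*(-B_t^2 - 5*t)/2) dt + (-5*B_t^4*t^2/4) dB_t.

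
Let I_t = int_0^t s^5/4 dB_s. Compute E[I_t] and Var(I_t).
E[I_t] = 0; Var(I_t) = t^11/176

The Itô integral of a deterministic integrand f(s) has mean 0 because each increment f(s) * (B_{s+ds} - B_s) has mean 0. By the Itô isometry:
  Var( int_0^t f(s) dB_s ) = E[ (int_0^t f(s) dB_s)^2 ] = int_0^t f(s)^2 ds.
Here f(s) = s^5/4, so f(s)^2 = s^10/16. Integrate:
  int_0^t (s^10/16) ds = t^11/176.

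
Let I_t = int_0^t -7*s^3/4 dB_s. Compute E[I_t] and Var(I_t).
E[I_t] = 0; Var(I_t) = 7*t^7/16

The Itô integral of a deterministic integrand f(s) has mean 0 because each increment f(s) * (B_{s+ds} - B_s) has mean 0. By the Itô isometry:
  Var( int_0^t f(s) dB_s ) = E[ (int_0^t f(s) dB_s)^2 ] = int_0^t f(s)^2 ds.
Here f(s) = -7*s^3/4, so f(s)^2 = 49*s^6/16. Integrate:
  int_0^t (49*s^6/16) ds = 7*t^7/16.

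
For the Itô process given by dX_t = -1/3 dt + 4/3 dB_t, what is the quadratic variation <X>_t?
<X>_t = 16*t/9

For an Itô process dX_t = a(t) dt + b(t) dB_t, the quadratic variation is <X>_t = int_0^t b(s)^2 ds (the drift term does not contribute). Here b(s) = 4/3, so
  b(s)^2 = 16/9.
Integrating from 0 to t:
  <X>_t = int_0^t (16/9) ds = 16*t/9.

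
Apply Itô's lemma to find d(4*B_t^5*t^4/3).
d(4*B_t^5*t^4/3) = (8*B_t^3*t^3*(2*B_t^2 + 5*t)/3) dt + (20*B_t^4*t^4/3) dB_t

Itô's formula for f(t, x): d f(t, B_t) = (f_t + (1/2) f_xx) dt + f_x dB_t. Compute partials of f(t, x) = 4*t^4*x^5/3:
  f_t(t,x)  = 16*t^3*x^5/3
  f_x(t,x)  = 20*t^4*x^4/3
  f_xx(t,x) = 80*t^4*x^3/3
Assemble drift = f_t + (1/2) f_xx = 8*t^3*x^3*(5*t + 2*x^2)/3 and diffusion = f_x = 20*t^4*x^4/3. Substituting x = B_t:
  d(4*B_t^5*t^4/3) = (8*B_t^3*t^3*(2*B_t^2 + 5*t)/3) dt + (20*B_t^4*t^4/3) dB_t.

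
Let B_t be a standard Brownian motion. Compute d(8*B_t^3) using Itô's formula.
d(8*B_t^3) = (24*B_t) dt + (24*B_t^2) dB_t

Itô's formula for f(B_t) gives d f(B_t) = f'(B_t) dB_t + (1/2) f''(B_t) dt. Compute derivatives of f(x) = 8*x^3:
  f'(x)  = 24*x^2
  f''(x) = 48*x
Substitute x = B_t and multiply the f'' term by 1/2:
  drift     = (1/2) * (48*x) evaluated at B_t = 24*B_t
  diffusion = (24*x^2) evaluated at B_t = 24*B_t^2
Therefore d(8*B_t^3) = (24*B_t) dt + (24*B_t^2) dB_t.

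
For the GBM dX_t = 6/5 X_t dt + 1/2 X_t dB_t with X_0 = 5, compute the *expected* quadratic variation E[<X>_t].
E[<X>_t] = 125*exp(53*t/20)/53 - 125/53

<X>_t = int_0^t ((1/2) * X_s)^2 ds. Taking expectation inside the integral: E[<X>_t] = (1/2)^2 * int_0^t E[X_s^2] ds. For GBM, E[X_s^2] = x_0^2 * exp((2 mu + sigma^2) s). Integrating:
  E[<X>_t] = (1/2)^2 * 5^2 * (exp((2*(6/5) + (1/2)^2) t) - 1) / (2*(6/5) + (1/2)^2)
           = (1/2)^2 * 5^2 * (exp((53/20) t) - 1) / (53/20) = 125*exp(53*t/20)/53 - 125/53.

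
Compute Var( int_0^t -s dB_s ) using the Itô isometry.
Var = t^3/3

The Itô integral of a deterministic integrand f(s) has mean 0 because each increment f(s) * (B_{s+ds} - B_s) has mean 0. By the Itô isometry:
  Var( int_0^t f(s) dB_s ) = E[ (int_0^t f(s) dB_s)^2 ] = int_0^t f(s)^2 ds.
Here f(s) = -s, so f(s)^2 = s^2. Integrate:
  int_0^t (s^2) ds = t^3/3.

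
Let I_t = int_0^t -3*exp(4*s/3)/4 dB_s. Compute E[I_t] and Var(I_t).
E[I_t] = 0; Var(I_t) = 27*exp(8*t/3)/128 - 27/128

The Itô integral of a deterministic integrand f(s) has mean 0 because each increment f(s) * (B_{s+ds} - B_s) has mean 0. By the Itô isometry:
  Var( int_0^t f(s) dB_s ) = E[ (int_0^t f(s) dB_s)^2 ] = int_0^t f(s)^2 ds.
Here f(s) = -3*exp(4*s/3)/4, so f(s)^2 = 9*exp(8*s/3)/16. Integrate:
  int_0^t (9*exp(8*s/3)/16) ds = 27*exp(8*t/3)/128 - 27/128.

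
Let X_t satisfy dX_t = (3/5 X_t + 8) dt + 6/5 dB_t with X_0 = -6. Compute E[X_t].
E[X_t] = 22*exp(3*t/5)/3 - 40/3

Taking expectations and using E[dB_t] = 0, the mean m(t) = E[X_t] satisfies the ODE m'(t) = a m(t) + b with m(0) = x_0. With a = 3/5, b = 8, x_0 = -6, the solution is
  m(t) = x_0 * exp(a t) + (b/a) * (exp(a t) - 1)
       = (-6) * exp((3/5) t) + (8/(3/5)) * (exp((3/5) t) - 1)
       = 22*exp(3*t/5)/3 - 40/3.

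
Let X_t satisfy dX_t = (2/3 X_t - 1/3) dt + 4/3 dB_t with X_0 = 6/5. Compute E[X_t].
E[X_t] = 7*exp(2*t/3)/10 + 1/2

Taking expectations and using E[dB_t] = 0, the mean m(t) = E[X_t] satisfies the ODE m'(t) = a m(t) + b with m(0) = x_0. With a = 2/3, b = -1/3, x_0 = 6/5, the solution is
  m(t) = x_0 * exp(a t) + (b/a) * (exp(a t) - 1)
       = (6/5) * exp((2/3) t) + ((-1/3)/(2/3)) * (exp((2/3) t) - 1)
       = 7*exp(2*t/3)/10 + 1/2.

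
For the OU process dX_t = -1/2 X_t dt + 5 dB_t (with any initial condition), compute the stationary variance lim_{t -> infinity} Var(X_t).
lim Var(X_t) = 25

The OU SDE dX = -theta X dt + sigma dB admits the integrating factor exp(theta t): d(exp(theta t) X_t) = sigma exp(theta t) dB_t. Integrating from 0 to t gives X_t = x_0 * exp(-theta t) + sigma * int_0^t exp(-theta (t-s)) dB_s for any initial x_0. The Itô integral has variance (by the Itô isometry) sigma^2 * int_0^t exp(-2 theta (t - s)) ds = sigma^2 * (1 - exp(-2 theta t)) / (2 theta), independent of x_0.
With theta = 1/2, sigma = 5:
  Var(X_t) = (5)^2 * (1 - exp(-2*1/2 t)) / (2 * 1/2) = 25 - 25*exp(-t).
As t -> infinity, exp(-2*1/2 t) -> 0, so the stationary variance is sigma^2 / (2 theta) = 25.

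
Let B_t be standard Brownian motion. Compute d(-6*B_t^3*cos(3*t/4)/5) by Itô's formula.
d(-6*B_t^3*cos(3*t/4)/5) = (9*B_t*(B_t^2*sin(3*t/4) - 4*cos(3*t/4))/10) dt + (-18*B_t^2*cos(3*t/4)/5) dB_t

Itô's formula for f(t, x): d f(t, B_t) = (f_t + (1/2) f_xx) dt + f_x dB_t. Compute partials of f(t, x) = -6*x^3*cos(3*t/4)/5:
  f_t(t,x)  = 9*x^3*sin(3*t/4)/10
  f_x(t,x)  = -18*x^2*cos(3*t/4)/5
  f_xx(t,x) = -36*x*cos(3*t/4)/5
Assemble drift = f_t + (1/2) f_xx = 9*x*(x^2*sin(3*t/4) - 4*cos(3*t/4))/10 and diffusion = f_x = -18*x^2*cos(3*t/4)/5. Substituting x = B_t:
  d(-6*B_t^3*cos(3*t/4)/5) = (9*B_t*(B_t^2*sin(3*t/4) - 4*cos(3*t/4))/10) dt + (-18*B_t^2*cos(3*t/4)/5) dB_t.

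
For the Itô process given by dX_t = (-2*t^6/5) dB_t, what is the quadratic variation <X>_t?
<X>_t = 4*t^13/325

For an Itô process dX_t = a(t) dt + b(t) dB_t, the quadratic variation is <X>_t = int_0^t b(s)^2 ds (the drift term does not contribute). Here b(s) = -2*s^6/5, so
  b(s)^2 = 4*s^12/25.
Integrating from 0 to t:
  <X>_t = int_0^t (4*s^12/25) ds = 4*t^13/325.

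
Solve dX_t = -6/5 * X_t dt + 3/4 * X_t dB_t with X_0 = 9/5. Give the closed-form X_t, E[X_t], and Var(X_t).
X_t = 9/5 * exp((-237/160) t + (3/4) B_t); E[X_t] = 9*exp(-6*t/5)/5; Var(X_t) = (81*exp(9*t/16) - 81)*exp(-12*t/5)/25

For GBM dX = mu X dt + sigma X dB with X_0 = x_0, apply Itô to Y = log X: dY = (mu - sigma^2/2) dt + sigma dB, so Y_t = log(x_0) + (mu - sigma^2/2) t + sigma B_t and hence X_t = x_0 * exp((mu - sigma^2/2) t + sigma B_t).
With mu = -6/5, sigma = 3/4, x_0 = 9/5, this gives:
  X_t = 9/5 * exp((-237/160) * t + (3/4) * B_t).
Since sigma*B_t ~ Normal(0, sigma^2 t), E[exp(sigma*B_t)] = exp(sigma^2 t / 2); so E[X_t] = x_0 * exp((mu - sigma^2/2) t) * exp(sigma^2 t / 2) = x_0 * exp(mu t) = 9*exp(-6*t/5)/5.
Var(X_t) = E[X_t^2] - (E[X_t])^2 = x_0^2 * exp(2 mu t) * (exp(sigma^2 t) - 1) = (81*exp(9*t/16) - 81)*exp(-12*t/5)/25.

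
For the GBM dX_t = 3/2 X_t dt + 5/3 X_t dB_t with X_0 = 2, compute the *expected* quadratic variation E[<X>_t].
E[<X>_t] = 25*exp(52*t/9)/13 - 25/13

<X>_t = int_0^t ((5/3) * X_s)^2 ds. Taking expectation inside the integral: E[<X>_t] = (5/3)^2 * int_0^t E[X_s^2] ds. For GBM, E[X_s^2] = x_0^2 * exp((2 mu + sigma^2) s). Integrating:
  E[<X>_t] = (5/3)^2 * 2^2 * (exp((2*(3/2) + (5/3)^2) t) - 1) / (2*(3/2) + (5/3)^2)
           = (5/3)^2 * 2^2 * (exp((52/9) t) - 1) / (52/9) = 25*exp(52*t/9)/13 - 25/13.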